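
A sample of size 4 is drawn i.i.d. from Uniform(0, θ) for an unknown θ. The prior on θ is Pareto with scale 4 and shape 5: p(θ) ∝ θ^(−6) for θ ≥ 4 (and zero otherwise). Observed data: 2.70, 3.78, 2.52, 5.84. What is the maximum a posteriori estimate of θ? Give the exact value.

The Uniform(0, θ) likelihood is θ^(−n) for θ ≥ max(xᵢ), zero otherwise. Here max(xᵢ) = 5.84.
Posterior ∝ θ^(−6) · θ^(−4) = θ^(−10) on θ ≥ max(4, 5.84) = 5.84.
This density is strictly decreasing in θ, so the posterior mode lies at the lower boundary of the support.

θ̂_MAP = 5.84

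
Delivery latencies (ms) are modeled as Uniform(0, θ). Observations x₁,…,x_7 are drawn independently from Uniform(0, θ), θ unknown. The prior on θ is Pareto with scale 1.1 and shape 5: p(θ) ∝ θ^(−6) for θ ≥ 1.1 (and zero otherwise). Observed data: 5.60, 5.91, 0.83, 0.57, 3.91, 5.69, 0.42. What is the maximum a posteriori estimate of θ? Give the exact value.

θ̂_MAP = 5.91

The Uniform(0, θ) likelihood is θ^(−n) for θ ≥ max(xᵢ), zero otherwise. Here max(xᵢ) = 5.91.
Posterior ∝ θ^(−6) · θ^(−7) = θ^(−13) on θ ≥ max(1.1, 5.91) = 5.91.
This density is strictly decreasing in θ, so the posterior mode lies at the lower boundary of the support.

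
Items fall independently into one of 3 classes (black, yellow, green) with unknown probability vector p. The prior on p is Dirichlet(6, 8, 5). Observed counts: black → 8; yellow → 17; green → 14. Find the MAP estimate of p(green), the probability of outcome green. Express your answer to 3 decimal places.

The posterior is Dirichlet(αᵢ + nᵢ) = Dirichlet(14, 25, 19).
For a Dirichlet(a₁,…,a_K) with all aᵢ > 1, the mode has j-th component (aⱼ − 1)/(Σaᵢ − K).
Here Σaᵢ = 58 and K = 3, so p(green) = (19 − 1)/(58 − 3) = 18/55 ≈ 0.327.

MAP estimate of p(green) = 0.327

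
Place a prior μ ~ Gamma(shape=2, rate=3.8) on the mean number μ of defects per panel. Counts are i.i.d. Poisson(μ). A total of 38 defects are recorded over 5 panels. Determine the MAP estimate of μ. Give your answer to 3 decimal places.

μ̂_MAP = 4.432

Σxᵢ = 38, n = 5.
Posterior ∝ μe^(−3.8μ) · μ^38e^(−5μ) = μ^39e^(−8.8μ), i.e. Gamma(shape=40, rate=8.8).
The mode of a Gamma(a, b) with a ≥ 1 (shape–rate) is (a−1)/b = 39/8.8 ≈ 4.432.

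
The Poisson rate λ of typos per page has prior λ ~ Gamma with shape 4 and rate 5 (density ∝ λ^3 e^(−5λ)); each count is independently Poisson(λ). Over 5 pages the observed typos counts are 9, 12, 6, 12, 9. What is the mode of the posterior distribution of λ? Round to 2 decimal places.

Σxᵢ = 9+12+6+12+9 = 48, with n = 5.
Posterior ∝ λ^3e^(−5λ) · λ^48e^(−5λ) = λ^51e^(−10λ), i.e. Gamma(shape=52, rate=10).
The mode of a Gamma(a, b) with a ≥ 1 (shape–rate) is (a−1)/b = 51/10 ≈ 5.10.

λ̂_MAP = 5.10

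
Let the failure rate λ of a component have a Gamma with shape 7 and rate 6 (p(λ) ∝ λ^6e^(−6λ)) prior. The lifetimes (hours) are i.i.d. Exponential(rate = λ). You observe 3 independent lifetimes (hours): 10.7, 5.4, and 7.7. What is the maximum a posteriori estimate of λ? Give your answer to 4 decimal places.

The Exponential(rate=λ) likelihood is ∝ λ^n e^(−λΣtᵢ). Here n = 3 and Σtᵢ = 10.7 + 5.4 + 7.7 = 23.8.
Posterior ∝ λ^6e^(−6λ) · λ^3e^(−23.8λ) = λ^9e^(−29.8λ), i.e. Gamma(10, 29.8).
Mode = (a−1)/b = 9/29.8 ≈ 0.3020.

λ̂_MAP = 0.3020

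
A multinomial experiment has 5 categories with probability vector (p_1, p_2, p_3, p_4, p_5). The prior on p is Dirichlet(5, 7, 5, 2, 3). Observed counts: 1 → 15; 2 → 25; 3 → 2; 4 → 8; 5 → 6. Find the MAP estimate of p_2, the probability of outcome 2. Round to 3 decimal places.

MAP estimate: 0.425

The posterior is Dirichlet(αᵢ + nᵢ) = Dirichlet(20, 32, 7, 10, 9).
For a Dirichlet(a₁,…,a_K) with all aᵢ > 1, the mode has j-th component (aⱼ − 1)/(Σaᵢ − K).
Here Σaᵢ = 78 and K = 5, so p_2 = (32 − 1)/(78 − 5) = 31/73 ≈ 0.425.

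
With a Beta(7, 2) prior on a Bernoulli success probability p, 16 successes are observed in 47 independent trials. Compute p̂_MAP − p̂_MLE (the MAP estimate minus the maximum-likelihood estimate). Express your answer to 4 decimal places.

Posterior is Beta(23, 33); MAP = (23−1)/(56−2) = 22/54 ≈ 0.40741.
MLE ignores the prior: p̂_MLE = k/n = 16/47 ≈ 0.34043.
Difference = 22/54 − 16/47 = 85/1269 ≈ 0.0670.

MAP − MLE = 0.0670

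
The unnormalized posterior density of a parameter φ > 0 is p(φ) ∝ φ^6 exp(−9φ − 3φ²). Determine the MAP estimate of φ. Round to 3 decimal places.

ℓ'(φ) = 6/φ − 9 − 6φ. Setting this to zero and multiplying by φ: 6φ² + 9φ − 6 = 0.
φ = (−9 + √(9² + 4·6·6)) / (2·6) = (−9 + √225) / 12 = (−9 + 15)/12 = 1/2.
ℓ''(φ) = −6/φ² − 6 < 0, confirming a maximum.

φ̂_MAP = 0.500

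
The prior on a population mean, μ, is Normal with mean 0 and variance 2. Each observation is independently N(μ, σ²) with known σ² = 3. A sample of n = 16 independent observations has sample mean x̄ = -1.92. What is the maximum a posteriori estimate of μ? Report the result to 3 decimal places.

μ̂_MAP = -1.755

n = 16, x̄ = -1.92.
For a Normal prior and Normal likelihood with known variance, the posterior is Normal; its mode equals its mean, the precision-weighted average.
Prior precision 1/σ₀² = 1/2 = 0.5; data precision n/σ² = 16/3.
μ̂ = (0.5·0 + (16/3)·(-1.92)) / (0.5 + 16/3) = (-10.24)/(35/6) = -1536/875 ≈ -1.755.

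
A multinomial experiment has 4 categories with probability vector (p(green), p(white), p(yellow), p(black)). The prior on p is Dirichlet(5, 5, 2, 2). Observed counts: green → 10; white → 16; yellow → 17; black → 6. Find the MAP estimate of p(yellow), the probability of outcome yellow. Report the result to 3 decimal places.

MAP estimate of p(yellow) = 0.305

The posterior is Dirichlet(αᵢ + nᵢ) = Dirichlet(15, 21, 19, 8).
For a Dirichlet(a₁,…,a_K) with all aᵢ > 1, the mode has j-th component (aⱼ − 1)/(Σaᵢ − K).
Here Σaᵢ = 63 and K = 4, so p(yellow) = (19 − 1)/(63 − 4) = 18/59 ≈ 0.305.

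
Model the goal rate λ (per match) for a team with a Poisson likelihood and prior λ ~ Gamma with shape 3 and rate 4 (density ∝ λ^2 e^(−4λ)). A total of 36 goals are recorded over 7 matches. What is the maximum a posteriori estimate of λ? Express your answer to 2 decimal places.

Σxᵢ = 36, n = 7.
Posterior ∝ λ^2e^(−4λ) · λ^36e^(−7λ) = λ^38e^(−11λ), i.e. Gamma(shape=39, rate=11).
The mode of a Gamma(a, b) with a ≥ 1 (shape–rate) is (a−1)/b = 38/11 ≈ 3.45.

λ̂_MAP = 3.45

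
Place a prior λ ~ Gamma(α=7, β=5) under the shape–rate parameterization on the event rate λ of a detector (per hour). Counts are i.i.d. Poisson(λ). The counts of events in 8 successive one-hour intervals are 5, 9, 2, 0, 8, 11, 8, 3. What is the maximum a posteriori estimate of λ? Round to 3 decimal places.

λ̂_MAP = 4.000

Σxᵢ = 5+9+2+0+8+11+8+3 = 46, with n = 8.
Posterior ∝ λ^6e^(−5λ) · λ^46e^(−8λ) = λ^52e^(−13λ), i.e. Gamma(shape=53, rate=13).
The mode of a Gamma(a, b) with a ≥ 1 (shape–rate) is (a−1)/b = 52/13 ≈ 4.000.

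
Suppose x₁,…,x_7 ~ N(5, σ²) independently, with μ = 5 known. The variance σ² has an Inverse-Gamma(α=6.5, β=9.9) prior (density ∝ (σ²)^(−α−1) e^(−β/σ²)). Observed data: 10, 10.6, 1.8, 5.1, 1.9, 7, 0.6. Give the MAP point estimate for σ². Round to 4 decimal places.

σ̂²_MAP = 5.4264

Sum of squared deviations about the known mean: SS = (10−5)² + (10.6−5)² + (1.8−5)² + (5.1−5)² + (1.9−5)² + (7−5)² + (0.6−5)² = 99.58.
The Normal likelihood contributes (σ²)^(−n/2) exp(−SS/(2σ²)), so the posterior is Inverse-Gamma(α + n/2, β + SS/2) = Inverse-Gamma(10, 59.69).
The mode of Inverse-Gamma(a, b) is b/(a+1) = 59.69/11 ≈ 5.4264.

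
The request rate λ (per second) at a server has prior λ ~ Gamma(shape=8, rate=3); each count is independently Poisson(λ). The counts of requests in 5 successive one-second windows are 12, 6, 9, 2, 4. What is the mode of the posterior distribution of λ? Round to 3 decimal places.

λ̂_MAP = 5.000

Σxᵢ = 12+6+9+2+4 = 33, with n = 5.
Posterior ∝ λ^7e^(−3λ) · λ^33e^(−5λ) = λ^40e^(−8λ), i.e. Gamma(shape=41, rate=8).
The mode of a Gamma(a, b) with a ≥ 1 (shape–rate) is (a−1)/b = 40/8 ≈ 5.000.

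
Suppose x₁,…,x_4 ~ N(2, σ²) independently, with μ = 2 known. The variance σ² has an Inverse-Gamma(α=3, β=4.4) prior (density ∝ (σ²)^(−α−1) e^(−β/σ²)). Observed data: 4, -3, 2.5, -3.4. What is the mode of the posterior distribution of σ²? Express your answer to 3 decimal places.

Sum of squared deviations about the known mean: SS = (4−2)² + (-3−2)² + (2.5−2)² + (-3.4−2)² = 58.41.
The Normal likelihood contributes (σ²)^(−n/2) exp(−SS/(2σ²)), so the posterior is Inverse-Gamma(α + n/2, β + SS/2) = Inverse-Gamma(5, 33.605).
The mode of Inverse-Gamma(a, b) is b/(a+1) = 33.605/6 ≈ 5.601.

σ̂²_MAP = 5.601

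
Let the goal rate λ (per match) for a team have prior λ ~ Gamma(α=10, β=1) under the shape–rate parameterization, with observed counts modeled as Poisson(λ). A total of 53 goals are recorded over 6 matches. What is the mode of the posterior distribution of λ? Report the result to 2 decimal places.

λ̂_MAP = 8.86

Σxᵢ = 53, n = 6.
Posterior ∝ λ^9e^(−1λ) · λ^53e^(−6λ) = λ^62e^(−7λ), i.e. Gamma(shape=63, rate=7).
The mode of a Gamma(a, b) with a ≥ 1 (shape–rate) is (a−1)/b = 62/7 ≈ 8.86.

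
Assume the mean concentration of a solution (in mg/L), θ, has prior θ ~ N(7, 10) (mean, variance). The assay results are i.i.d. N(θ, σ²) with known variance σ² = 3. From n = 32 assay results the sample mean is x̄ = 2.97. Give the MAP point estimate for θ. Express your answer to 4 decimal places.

θ̂_MAP = 3.0074

n = 32, x̄ = 2.97.
For a Normal prior and Normal likelihood with known variance, the posterior is Normal; its mode equals its mean, the precision-weighted average.
Prior precision 1/σ₀² = 1/10 = 0.1; data precision n/σ² = 32/3.
θ̂ = (0.1·7 + (32/3)·2.97) / (0.1 + 32/3) = 32.38/(323/30) = 4857/1615 ≈ 3.0074.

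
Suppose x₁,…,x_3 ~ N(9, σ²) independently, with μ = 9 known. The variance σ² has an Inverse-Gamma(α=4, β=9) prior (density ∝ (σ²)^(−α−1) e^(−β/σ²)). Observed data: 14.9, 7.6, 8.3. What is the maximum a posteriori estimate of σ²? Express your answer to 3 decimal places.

σ̂²_MAP = 4.251

Sum of squared deviations about the known mean: SS = (14.9−9)² + (7.6−9)² + (8.3−9)² = 37.26.
The Normal likelihood contributes (σ²)^(−n/2) exp(−SS/(2σ²)), so the posterior is Inverse-Gamma(α + n/2, β + SS/2) = Inverse-Gamma(5.5, 27.63).
The mode of Inverse-Gamma(a, b) is b/(a+1) = 27.63/6.5 ≈ 4.251.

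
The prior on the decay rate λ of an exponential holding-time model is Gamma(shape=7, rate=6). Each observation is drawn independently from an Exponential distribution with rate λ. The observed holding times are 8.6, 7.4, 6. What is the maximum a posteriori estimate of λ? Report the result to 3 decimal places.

The Exponential(rate=λ) likelihood is ∝ λ^n e^(−λΣtᵢ). Here n = 3 and Σtᵢ = 8.6 + 7.4 + 6 = 22.
Posterior ∝ λ^6e^(−6λ) · λ^3e^(−22λ) = λ^9e^(−28λ), i.e. Gamma(10, 28).
Mode = (a−1)/b = 9/28 ≈ 0.321.

λ̂_MAP = 0.321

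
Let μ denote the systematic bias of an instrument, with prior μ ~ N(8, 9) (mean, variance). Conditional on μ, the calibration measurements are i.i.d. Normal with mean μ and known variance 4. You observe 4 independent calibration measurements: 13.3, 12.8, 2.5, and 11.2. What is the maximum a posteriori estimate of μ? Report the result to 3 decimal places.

μ̂_MAP = 9.755

n = 4; x̄ = (13.3 + 12.8 + 2.5 + 11.2)/4 = 39.8/4 = 9.95.
For a Normal prior and Normal likelihood with known variance, the posterior is Normal; its mode equals its mean, the precision-weighted average.
Prior precision 1/σ₀² = 1/9; data precision n/σ² = 4/4 = 1.
μ̂ = ((1/9)·8 + 1·9.95) / (1/9 + 1) = (1951/180)/(10/9) = 9.755.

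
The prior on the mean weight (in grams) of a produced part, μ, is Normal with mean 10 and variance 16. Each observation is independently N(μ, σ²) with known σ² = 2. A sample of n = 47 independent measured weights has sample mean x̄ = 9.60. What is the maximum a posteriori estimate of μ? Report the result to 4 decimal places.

μ̂_MAP = 9.6011

n = 47, x̄ = 9.60.
For a Normal prior and Normal likelihood with known variance, the posterior is Normal; its mode equals its mean, the precision-weighted average.
Prior precision 1/σ₀² = 1/16 = 0.0625; data precision n/σ² = 47/2 = 23.5.
μ̂ = (0.0625·10 + 23.5·9.6) / (0.0625 + 23.5) = 226.225/23.5625 = 18098/1885 ≈ 9.6011.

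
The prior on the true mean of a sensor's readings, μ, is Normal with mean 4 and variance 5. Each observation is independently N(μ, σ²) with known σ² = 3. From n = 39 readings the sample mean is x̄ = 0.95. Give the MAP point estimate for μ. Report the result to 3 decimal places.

n = 39, x̄ = 0.95.
For a Normal prior and Normal likelihood with known variance, the posterior is Normal; its mode equals its mean, the precision-weighted average.
Prior precision 1/σ₀² = 1/5 = 0.2; data precision n/σ² = 39/3 = 13.
μ̂ = (0.2·4 + 13·0.95) / (0.2 + 13) = 13.15/13.2 = 263/264 ≈ 0.996.

μ̂_MAP = 0.996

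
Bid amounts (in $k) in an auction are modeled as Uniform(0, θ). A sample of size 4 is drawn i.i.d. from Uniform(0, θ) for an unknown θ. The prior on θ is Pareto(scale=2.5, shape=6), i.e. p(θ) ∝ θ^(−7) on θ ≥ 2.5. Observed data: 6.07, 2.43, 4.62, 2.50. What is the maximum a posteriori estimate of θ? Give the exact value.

θ̂_MAP = 6.07

The Uniform(0, θ) likelihood is θ^(−n) for θ ≥ max(xᵢ), zero otherwise. Here max(xᵢ) = 6.07.
Posterior ∝ θ^(−7) · θ^(−4) = θ^(−11) on θ ≥ max(2.5, 6.07) = 6.07.
This density is strictly decreasing in θ, so the posterior mode lies at the lower boundary of the support.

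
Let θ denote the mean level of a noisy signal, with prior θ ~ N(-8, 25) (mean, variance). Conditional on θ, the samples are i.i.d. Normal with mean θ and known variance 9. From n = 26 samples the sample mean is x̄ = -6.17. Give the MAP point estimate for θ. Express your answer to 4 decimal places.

n = 26, x̄ = -6.17.
For a Normal prior and Normal likelihood with known variance, the posterior is Normal; its mode equals its mean, the precision-weighted average.
Prior precision 1/σ₀² = 1/25 = 0.04; data precision n/σ² = 26/9.
θ̂ = (0.04·(-8) + (26/9)·(-6.17)) / (0.04 + 26/9) = (-1633/90)/(659/225) = -8165/1318 ≈ -6.1950.

θ̂_MAP = -6.1950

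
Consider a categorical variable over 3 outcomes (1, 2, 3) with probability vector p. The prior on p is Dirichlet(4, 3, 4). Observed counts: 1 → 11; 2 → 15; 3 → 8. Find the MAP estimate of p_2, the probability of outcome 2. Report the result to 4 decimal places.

The posterior is Dirichlet(αᵢ + nᵢ) = Dirichlet(15, 18, 12).
For a Dirichlet(a₁,…,a_K) with all aᵢ > 1, the mode has j-th component (aⱼ − 1)/(Σaᵢ − K).
Here Σaᵢ = 45 and K = 3, so p_2 = (18 − 1)/(45 − 3) = 17/42 ≈ 0.4048.

MAP estimate: 0.4048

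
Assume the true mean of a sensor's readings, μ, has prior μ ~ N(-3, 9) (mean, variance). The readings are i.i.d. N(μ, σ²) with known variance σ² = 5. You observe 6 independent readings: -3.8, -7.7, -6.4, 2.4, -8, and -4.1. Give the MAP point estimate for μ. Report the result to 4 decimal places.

μ̂_MAP = -4.4644

n = 6; x̄ = ((-3.8) + (-7.7) + (-6.4) + 2.4 + (-8) + (-4.1))/6 = -27.6/6 = -4.6.
For a Normal prior and Normal likelihood with known variance, the posterior is Normal; its mode equals its mean, the precision-weighted average.
Prior precision 1/σ₀² = 1/9; data precision n/σ² = 6/5 = 1.2.
μ̂ = ((1/9)·(-3) + 1.2·(-4.6)) / (1/9 + 1.2) = (-439/75)/(59/45) = -1317/295 ≈ -4.4644.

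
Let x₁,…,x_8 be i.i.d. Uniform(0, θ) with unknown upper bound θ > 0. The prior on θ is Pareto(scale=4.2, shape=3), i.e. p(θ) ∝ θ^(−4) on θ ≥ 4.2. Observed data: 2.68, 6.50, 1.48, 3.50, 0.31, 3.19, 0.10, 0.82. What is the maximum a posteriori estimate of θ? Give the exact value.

θ̂_MAP = 6.50

The Uniform(0, θ) likelihood is θ^(−n) for θ ≥ max(xᵢ), zero otherwise. Here max(xᵢ) = 6.50.
Posterior ∝ θ^(−4) · θ^(−8) = θ^(−12) on θ ≥ max(4.2, 6.50) = 6.50.
This density is strictly decreasing in θ, so the posterior mode lies at the lower boundary of the support.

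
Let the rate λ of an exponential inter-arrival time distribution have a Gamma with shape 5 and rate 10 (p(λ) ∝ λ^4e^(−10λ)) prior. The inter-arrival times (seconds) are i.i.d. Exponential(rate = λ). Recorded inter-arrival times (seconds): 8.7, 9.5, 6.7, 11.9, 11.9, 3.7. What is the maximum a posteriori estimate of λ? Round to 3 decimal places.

The Exponential(rate=λ) likelihood is ∝ λ^n e^(−λΣtᵢ). Here n = 6 and Σtᵢ = 8.7 + 9.5 + 6.7 + 11.9 + 11.9 + 3.7 = 52.4.
Posterior ∝ λ^4e^(−10λ) · λ^6e^(−52.4λ) = λ^10e^(−62.4λ), i.e. Gamma(11, 62.4).
Mode = (a−1)/b = 10/62.4 ≈ 0.160.

λ̂_MAP = 0.160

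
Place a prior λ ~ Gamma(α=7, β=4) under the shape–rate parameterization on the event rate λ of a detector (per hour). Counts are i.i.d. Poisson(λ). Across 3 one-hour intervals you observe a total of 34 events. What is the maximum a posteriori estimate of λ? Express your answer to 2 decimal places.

Σxᵢ = 34, n = 3.
Posterior ∝ λ^6e^(−4λ) · λ^34e^(−3λ) = λ^40e^(−7λ), i.e. Gamma(shape=41, rate=7).
The mode of a Gamma(a, b) with a ≥ 1 (shape–rate) is (a−1)/b = 40/7 ≈ 5.71.

λ̂_MAP = 5.71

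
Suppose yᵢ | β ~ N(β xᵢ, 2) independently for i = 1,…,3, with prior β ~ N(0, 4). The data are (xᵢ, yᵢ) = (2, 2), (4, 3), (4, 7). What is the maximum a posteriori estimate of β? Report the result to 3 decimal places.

log p(β | y) = −Σ(yᵢ − βxᵢ)²/(2·2) − β²/(2·4) + const.
Setting the derivative to zero: Σxᵢ(yᵢ − βxᵢ)/2 − β/4 = 0, so β = Σxᵢyᵢ / (Σxᵢ² + σ²/τ²).
Σxᵢyᵢ = 2·2 + 4·3 + 4·7 = 44; Σxᵢ² = 36; σ²/τ² = 0.5.
β̂_MAP = 44 / (36 + 0.5) = 44/36.5 ≈ 1.205.

β̂_MAP = 1.205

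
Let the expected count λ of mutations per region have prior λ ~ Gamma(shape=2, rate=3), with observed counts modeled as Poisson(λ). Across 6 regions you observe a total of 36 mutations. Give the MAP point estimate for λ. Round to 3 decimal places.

Σxᵢ = 36, n = 6.
Posterior ∝ λe^(−3λ) · λ^36e^(−6λ) = λ^37e^(−9λ), i.e. Gamma(shape=38, rate=9).
The mode of a Gamma(a, b) with a ≥ 1 (shape–rate) is (a−1)/b = 37/9 ≈ 4.111.

λ̂_MAP = 4.111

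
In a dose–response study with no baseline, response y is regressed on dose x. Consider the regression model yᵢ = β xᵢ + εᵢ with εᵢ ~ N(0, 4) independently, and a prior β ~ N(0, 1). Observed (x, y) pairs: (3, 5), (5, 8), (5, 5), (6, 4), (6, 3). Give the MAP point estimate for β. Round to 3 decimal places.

β̂_MAP = 0.904

log p(β | y) = −Σ(yᵢ − βxᵢ)²/(2·4) − β²/(2·1) + const.
Setting the derivative to zero: Σxᵢ(yᵢ − βxᵢ)/4 − β/1 = 0, so β = Σxᵢyᵢ / (Σxᵢ² + σ²/τ²).
Σxᵢyᵢ = 3·5 + 5·8 + 5·5 + 6·4 + 6·3 = 122; Σxᵢ² = 131; σ²/τ² = 4.
β̂_MAP = 122 / (131 + 4) = 122/135 ≈ 0.904.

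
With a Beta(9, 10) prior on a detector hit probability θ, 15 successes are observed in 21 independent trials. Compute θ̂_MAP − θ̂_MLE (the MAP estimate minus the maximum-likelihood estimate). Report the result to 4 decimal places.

Posterior is Beta(24, 16); MAP = (24−1)/(40−2) = 23/38 ≈ 0.60526.
MLE ignores the prior: θ̂_MLE = k/n = 15/21 ≈ 0.71429.
Difference = 23/38 − 15/21 = -29/266 ≈ -0.1090.

MAP − MLE = -0.1090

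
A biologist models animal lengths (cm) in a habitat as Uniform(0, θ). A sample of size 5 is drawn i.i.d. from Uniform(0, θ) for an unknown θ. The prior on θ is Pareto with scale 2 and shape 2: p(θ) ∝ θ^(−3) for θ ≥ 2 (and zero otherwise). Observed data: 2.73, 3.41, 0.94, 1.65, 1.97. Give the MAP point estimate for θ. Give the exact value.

The Uniform(0, θ) likelihood is θ^(−n) for θ ≥ max(xᵢ), zero otherwise. Here max(xᵢ) = 3.41.
Posterior ∝ θ^(−3) · θ^(−5) = θ^(−8) on θ ≥ max(2, 3.41) = 3.41.
This density is strictly decreasing in θ, so the posterior mode lies at the lower boundary of the support.

θ̂_MAP = 3.41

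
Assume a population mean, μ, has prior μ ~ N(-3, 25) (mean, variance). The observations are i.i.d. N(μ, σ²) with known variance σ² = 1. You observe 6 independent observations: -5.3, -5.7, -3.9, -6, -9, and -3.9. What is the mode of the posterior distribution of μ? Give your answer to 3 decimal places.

μ̂_MAP = -5.616

n = 6; x̄ = ((-5.3) + (-5.7) + (-3.9) + (-6) + (-9) + (-3.9))/6 = -33.8/6 = -169/30 ≈ -5.6333.
For a Normal prior and Normal likelihood with known variance, the posterior is Normal; its mode equals its mean, the precision-weighted average.
Prior precision 1/σ₀² = 1/25 = 0.04; data precision n/σ² = 6/1 = 6.
μ̂ = (0.04·(-3) + 6·(-169/30)) / (0.04 + 6) = (-33.92)/6.04 = -848/151 ≈ -5.616.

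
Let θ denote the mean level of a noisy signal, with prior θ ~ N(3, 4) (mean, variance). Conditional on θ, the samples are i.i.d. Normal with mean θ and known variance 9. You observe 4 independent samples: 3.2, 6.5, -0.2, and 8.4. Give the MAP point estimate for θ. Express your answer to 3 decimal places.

θ̂_MAP = 3.944

n = 4; x̄ = (3.2 + 6.5 + (-0.2) + 8.4)/4 = 17.9/4 = 4.475.
For a Normal prior and Normal likelihood with known variance, the posterior is Normal; its mode equals its mean, the precision-weighted average.
Prior precision 1/σ₀² = 1/4 = 0.25; data precision n/σ² = 4/9.
θ̂ = (0.25·3 + (4/9)·4.475) / (0.25 + 4/9) = (493/180)/(25/36) = 3.944.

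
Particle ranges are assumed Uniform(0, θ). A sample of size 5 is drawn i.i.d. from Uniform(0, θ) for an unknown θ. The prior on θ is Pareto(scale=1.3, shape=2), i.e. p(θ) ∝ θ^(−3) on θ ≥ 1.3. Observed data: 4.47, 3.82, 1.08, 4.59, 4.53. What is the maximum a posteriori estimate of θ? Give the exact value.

The Uniform(0, θ) likelihood is θ^(−n) for θ ≥ max(xᵢ), zero otherwise. Here max(xᵢ) = 4.59.
Posterior ∝ θ^(−3) · θ^(−5) = θ^(−8) on θ ≥ max(1.3, 4.59) = 4.59.
This density is strictly decreasing in θ, so the posterior mode lies at the lower boundary of the support.

θ̂_MAP = 4.59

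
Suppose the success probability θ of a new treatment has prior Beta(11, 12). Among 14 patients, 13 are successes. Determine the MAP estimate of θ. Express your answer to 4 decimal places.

Prior: Beta(11, 12).
Data: 13 successes in 14 trials. The binomial likelihood contributes θ^13(1−θ)^1, so the posterior is Beta(11+13, 12+1) = Beta(24, 13).
For Beta(a, b) with a, b > 1 the mode is (a−1)/(a+b−2) = 23/35 ≈ 0.6571.

θ̂_MAP = 0.6571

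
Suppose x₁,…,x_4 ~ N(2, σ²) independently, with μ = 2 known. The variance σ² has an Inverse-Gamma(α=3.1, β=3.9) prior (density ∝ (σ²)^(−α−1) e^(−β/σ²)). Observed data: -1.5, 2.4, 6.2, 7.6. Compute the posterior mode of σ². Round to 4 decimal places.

σ̂²_MAP = 5.6730

Sum of squared deviations about the known mean: SS = (-1.5−2)² + (2.4−2)² + (6.2−2)² + (7.6−2)² = 61.41.
The Normal likelihood contributes (σ²)^(−n/2) exp(−SS/(2σ²)), so the posterior is Inverse-Gamma(α + n/2, β + SS/2) = Inverse-Gamma(5.1, 34.605).
The mode of Inverse-Gamma(a, b) is b/(a+1) = 34.605/6.1 ≈ 5.6730.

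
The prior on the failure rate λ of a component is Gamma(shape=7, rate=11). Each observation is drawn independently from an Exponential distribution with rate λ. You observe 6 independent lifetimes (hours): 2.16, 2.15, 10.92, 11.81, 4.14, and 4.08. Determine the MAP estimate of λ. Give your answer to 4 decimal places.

λ̂_MAP = 0.2594

The Exponential(rate=λ) likelihood is ∝ λ^n e^(−λΣtᵢ). Here n = 6 and Σtᵢ = 2.16 + 2.15 + 10.92 + 11.81 + 4.14 + 4.08 = 35.26.
Posterior ∝ λ^6e^(−11λ) · λ^6e^(−35.26λ) = λ^12e^(−46.26λ), i.e. Gamma(13, 46.26).
Mode = (a−1)/b = 12/46.26 ≈ 0.2594.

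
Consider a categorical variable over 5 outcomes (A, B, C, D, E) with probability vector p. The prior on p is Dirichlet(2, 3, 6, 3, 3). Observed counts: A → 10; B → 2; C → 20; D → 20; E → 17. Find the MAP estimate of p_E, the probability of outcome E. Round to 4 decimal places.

The posterior is Dirichlet(αᵢ + nᵢ) = Dirichlet(12, 5, 26, 23, 20).
For a Dirichlet(a₁,…,a_K) with all aᵢ > 1, the mode has j-th component (aⱼ − 1)/(Σaᵢ − K).
Here Σaᵢ = 86 and K = 5, so p_E = (20 − 1)/(86 − 5) = 19/81 ≈ 0.2346.

MAP estimate of p_E = 0.2346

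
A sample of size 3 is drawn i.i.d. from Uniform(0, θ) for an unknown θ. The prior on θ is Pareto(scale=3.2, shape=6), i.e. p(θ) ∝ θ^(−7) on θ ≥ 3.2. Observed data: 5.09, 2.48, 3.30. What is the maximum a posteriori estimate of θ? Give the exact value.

The Uniform(0, θ) likelihood is θ^(−n) for θ ≥ max(xᵢ), zero otherwise. Here max(xᵢ) = 5.09.
Posterior ∝ θ^(−7) · θ^(−3) = θ^(−10) on θ ≥ max(3.2, 5.09) = 5.09.
This density is strictly decreasing in θ, so the posterior mode lies at the lower boundary of the support.

θ̂_MAP = 5.09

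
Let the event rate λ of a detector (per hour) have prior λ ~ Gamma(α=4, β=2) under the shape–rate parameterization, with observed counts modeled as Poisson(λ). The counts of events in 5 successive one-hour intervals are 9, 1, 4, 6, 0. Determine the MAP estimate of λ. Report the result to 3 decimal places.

Σxᵢ = 9+1+4+6+0 = 20, with n = 5.
Posterior ∝ λ^3e^(−2λ) · λ^20e^(−5λ) = λ^23e^(−7λ), i.e. Gamma(shape=24, rate=7).
The mode of a Gamma(a, b) with a ≥ 1 (shape–rate) is (a−1)/b = 23/7 ≈ 3.286.

λ̂_MAP = 3.286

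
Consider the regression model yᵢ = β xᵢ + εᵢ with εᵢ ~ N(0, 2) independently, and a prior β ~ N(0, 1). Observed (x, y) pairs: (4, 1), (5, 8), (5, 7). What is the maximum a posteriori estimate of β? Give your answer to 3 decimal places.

log p(β | y) = −Σ(yᵢ − βxᵢ)²/(2·2) − β²/(2·1) + const.
Setting the derivative to zero: Σxᵢ(yᵢ − βxᵢ)/2 − β/1 = 0, so β = Σxᵢyᵢ / (Σxᵢ² + σ²/τ²).
Σxᵢyᵢ = 4·1 + 5·8 + 5·7 = 79; Σxᵢ² = 66; σ²/τ² = 2.
β̂_MAP = 79 / (66 + 2) = 79/68 ≈ 1.162.

β̂_MAP = 1.162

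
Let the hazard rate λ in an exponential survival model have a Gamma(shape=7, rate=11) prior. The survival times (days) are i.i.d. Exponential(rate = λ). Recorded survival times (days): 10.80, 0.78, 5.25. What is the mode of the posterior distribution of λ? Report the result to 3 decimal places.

λ̂_MAP = 0.323

The Exponential(rate=λ) likelihood is ∝ λ^n e^(−λΣtᵢ). Here n = 3 and Σtᵢ = 10.80 + 0.78 + 5.25 = 16.83.
Posterior ∝ λ^6e^(−11λ) · λ^3e^(−16.83λ) = λ^9e^(−27.83λ), i.e. Gamma(10, 27.83).
Mode = (a−1)/b = 9/27.83 ≈ 0.323.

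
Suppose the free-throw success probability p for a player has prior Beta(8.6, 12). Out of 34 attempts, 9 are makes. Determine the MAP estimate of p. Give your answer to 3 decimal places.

p̂_MAP = 0.316

Prior: Beta(8.6, 12).
Data: 9 successes in 34 trials. The binomial likelihood contributes p^9(1−p)^25, so the posterior is Beta(8.6+9, 12+25) = Beta(17.6, 37).
For Beta(a, b) with a, b > 1 the mode is (a−1)/(a+b−2) = 16.6/52.6 ≈ 0.316.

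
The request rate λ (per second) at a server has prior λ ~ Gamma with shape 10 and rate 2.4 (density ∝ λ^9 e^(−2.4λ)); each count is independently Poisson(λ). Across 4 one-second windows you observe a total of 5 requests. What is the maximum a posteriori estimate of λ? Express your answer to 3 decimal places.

Σxᵢ = 5, n = 4.
Posterior ∝ λ^9e^(−2.4λ) · λ^5e^(−4λ) = λ^14e^(−6.4λ), i.e. Gamma(shape=15, rate=6.4).
The mode of a Gamma(a, b) with a ≥ 1 (shape–rate) is (a−1)/b = 14/6.4 ≈ 2.188.

λ̂_MAP = 2.188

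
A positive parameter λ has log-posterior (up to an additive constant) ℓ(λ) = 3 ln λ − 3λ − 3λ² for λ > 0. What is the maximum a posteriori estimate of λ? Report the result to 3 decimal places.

λ̂_MAP = 0.500

ℓ'(λ) = 3/λ − 3 − 6λ. Setting this to zero and multiplying by λ: 6λ² + 3λ − 3 = 0.
λ = (−3 + √(3² + 4·6·3)) / (2·6) = (−3 + √81) / 12 = (−3 + 9)/12 = 1/2.
ℓ''(λ) = −3/λ² − 6 < 0, confirming a maximum.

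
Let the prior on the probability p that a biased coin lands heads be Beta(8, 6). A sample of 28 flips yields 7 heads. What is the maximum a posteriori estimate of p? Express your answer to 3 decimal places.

Prior: Beta(8, 6).
Data: 7 successes in 28 trials. The binomial likelihood contributes p^7(1−p)^21, so the posterior is Beta(8+7, 6+21) = Beta(15, 27).
For Beta(a, b) with a, b > 1 the mode is (a−1)/(a+b−2) = 14/40 ≈ 0.350.

p̂_MAP = 0.350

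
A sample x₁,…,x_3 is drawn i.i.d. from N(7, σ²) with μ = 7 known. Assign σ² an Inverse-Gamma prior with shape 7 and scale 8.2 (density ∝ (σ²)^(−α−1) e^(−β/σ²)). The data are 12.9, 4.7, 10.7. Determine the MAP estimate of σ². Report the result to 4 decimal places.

σ̂²_MAP = 3.6942

Sum of squared deviations about the known mean: SS = (12.9−7)² + (4.7−7)² + (10.7−7)² = 53.79.
The Normal likelihood contributes (σ²)^(−n/2) exp(−SS/(2σ²)), so the posterior is Inverse-Gamma(α + n/2, β + SS/2) = Inverse-Gamma(8.5, 35.095).
The mode of Inverse-Gamma(a, b) is b/(a+1) = 35.095/9.5 ≈ 3.6942.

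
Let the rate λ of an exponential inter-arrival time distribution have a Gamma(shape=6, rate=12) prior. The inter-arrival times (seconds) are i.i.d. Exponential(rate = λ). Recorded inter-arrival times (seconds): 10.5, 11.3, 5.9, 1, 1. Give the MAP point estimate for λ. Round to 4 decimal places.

λ̂_MAP = 0.2398

The Exponential(rate=λ) likelihood is ∝ λ^n e^(−λΣtᵢ). Here n = 5 and Σtᵢ = 10.5 + 11.3 + 5.9 + 1 + 1 = 29.7.
Posterior ∝ λ^5e^(−12λ) · λ^5e^(−29.7λ) = λ^10e^(−41.7λ), i.e. Gamma(11, 41.7).
Mode = (a−1)/b = 10/41.7 ≈ 0.2398.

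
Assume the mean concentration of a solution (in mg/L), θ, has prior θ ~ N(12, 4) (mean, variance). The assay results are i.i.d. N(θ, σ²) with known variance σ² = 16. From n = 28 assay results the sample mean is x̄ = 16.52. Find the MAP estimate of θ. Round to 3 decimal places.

θ̂_MAP = 15.955

n = 28, x̄ = 16.52.
For a Normal prior and Normal likelihood with known variance, the posterior is Normal; its mode equals its mean, the precision-weighted average.
Prior precision 1/σ₀² = 1/4 = 0.25; data precision n/σ² = 28/16 = 1.75.
θ̂ = (0.25·12 + 1.75·16.52) / (0.25 + 1.75) = 31.91/2 = 15.955.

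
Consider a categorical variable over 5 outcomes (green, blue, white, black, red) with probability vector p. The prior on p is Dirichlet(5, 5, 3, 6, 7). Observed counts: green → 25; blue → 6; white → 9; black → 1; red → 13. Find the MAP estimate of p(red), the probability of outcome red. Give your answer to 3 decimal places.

The posterior is Dirichlet(αᵢ + nᵢ) = Dirichlet(30, 11, 12, 7, 20).
For a Dirichlet(a₁,…,a_K) with all aᵢ > 1, the mode has j-th component (aⱼ − 1)/(Σaᵢ − K).
Here Σaᵢ = 80 and K = 5, so p(red) = (20 − 1)/(80 − 5) = 19/75 ≈ 0.253.

MAP estimate of p(red) = 0.253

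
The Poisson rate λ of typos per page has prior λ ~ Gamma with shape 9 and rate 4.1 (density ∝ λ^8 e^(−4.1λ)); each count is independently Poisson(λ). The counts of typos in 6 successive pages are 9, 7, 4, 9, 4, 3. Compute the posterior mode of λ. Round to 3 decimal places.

Σxᵢ = 9+7+4+9+4+3 = 36, with n = 6.
Posterior ∝ λ^8e^(−4.1λ) · λ^36e^(−6λ) = λ^44e^(−10.1λ), i.e. Gamma(shape=45, rate=10.1).
The mode of a Gamma(a, b) with a ≥ 1 (shape–rate) is (a−1)/b = 44/10.1 ≈ 4.356.

λ̂_MAP = 4.356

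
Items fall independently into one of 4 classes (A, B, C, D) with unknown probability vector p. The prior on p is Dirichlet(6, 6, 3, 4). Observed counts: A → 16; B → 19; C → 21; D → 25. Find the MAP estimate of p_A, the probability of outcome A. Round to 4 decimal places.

The posterior is Dirichlet(αᵢ + nᵢ) = Dirichlet(22, 25, 24, 29).
For a Dirichlet(a₁,…,a_K) with all aᵢ > 1, the mode has j-th component (aⱼ − 1)/(Σaᵢ − K).
Here Σaᵢ = 100 and K = 4, so p_A = (22 − 1)/(100 − 4) = 21/96 ≈ 0.2188.

MAP estimate of p_A = 0.2188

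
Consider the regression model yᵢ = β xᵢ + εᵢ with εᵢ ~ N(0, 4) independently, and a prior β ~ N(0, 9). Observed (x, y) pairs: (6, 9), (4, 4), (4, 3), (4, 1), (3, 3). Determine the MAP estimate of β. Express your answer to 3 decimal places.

log p(β | y) = −Σ(yᵢ − βxᵢ)²/(2·4) − β²/(2·9) + const.
Setting the derivative to zero: Σxᵢ(yᵢ − βxᵢ)/4 − β/9 = 0, so β = Σxᵢyᵢ / (Σxᵢ² + σ²/τ²).
Σxᵢyᵢ = 6·9 + 4·4 + 4·3 + 4·1 + 3·3 = 95; Σxᵢ² = 93; σ²/τ² = 4/9.
β̂_MAP = 95 / (93 + 4/9) = 95/(841/9) = 855/841 ≈ 1.017.

β̂_MAP = 1.017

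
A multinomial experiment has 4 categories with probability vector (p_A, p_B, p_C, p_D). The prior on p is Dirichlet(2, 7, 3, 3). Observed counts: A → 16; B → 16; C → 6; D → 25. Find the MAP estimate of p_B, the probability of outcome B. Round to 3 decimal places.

MAP estimate of p_B = 0.297

The posterior is Dirichlet(αᵢ + nᵢ) = Dirichlet(18, 23, 9, 28).
For a Dirichlet(a₁,…,a_K) with all aᵢ > 1, the mode has j-th component (aⱼ − 1)/(Σaᵢ − K).
Here Σaᵢ = 78 and K = 4, so p_B = (23 − 1)/(78 − 4) = 22/74 ≈ 0.297.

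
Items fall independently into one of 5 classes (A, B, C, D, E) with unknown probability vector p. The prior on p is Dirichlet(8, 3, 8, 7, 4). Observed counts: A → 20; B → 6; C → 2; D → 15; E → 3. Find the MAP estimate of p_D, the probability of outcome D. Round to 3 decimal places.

The posterior is Dirichlet(αᵢ + nᵢ) = Dirichlet(28, 9, 10, 22, 7).
For a Dirichlet(a₁,…,a_K) with all aᵢ > 1, the mode has j-th component (aⱼ − 1)/(Σaᵢ − K).
Here Σaᵢ = 76 and K = 5, so p_D = (22 − 1)/(76 − 5) = 21/71 ≈ 0.296.

MAP estimate of p_D = 0.296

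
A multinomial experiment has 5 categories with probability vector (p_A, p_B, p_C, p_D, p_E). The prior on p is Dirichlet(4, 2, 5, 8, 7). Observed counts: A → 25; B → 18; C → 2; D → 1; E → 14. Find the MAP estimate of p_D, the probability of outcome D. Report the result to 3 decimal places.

MAP estimate of p_D = 0.099

The posterior is Dirichlet(αᵢ + nᵢ) = Dirichlet(29, 20, 7, 9, 21).
For a Dirichlet(a₁,…,a_K) with all aᵢ > 1, the mode has j-th component (aⱼ − 1)/(Σaᵢ − K).
Here Σaᵢ = 86 and K = 5, so p_D = (9 − 1)/(86 − 5) = 8/81 ≈ 0.099.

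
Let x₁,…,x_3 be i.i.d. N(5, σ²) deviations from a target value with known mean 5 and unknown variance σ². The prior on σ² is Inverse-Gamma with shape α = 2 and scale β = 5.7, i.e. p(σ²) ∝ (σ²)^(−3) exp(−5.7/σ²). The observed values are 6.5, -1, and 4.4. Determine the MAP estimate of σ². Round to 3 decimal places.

Sum of squared deviations about the known mean: SS = (6.5−5)² + (-1−5)² + (4.4−5)² = 38.61.
The Normal likelihood contributes (σ²)^(−n/2) exp(−SS/(2σ²)), so the posterior is Inverse-Gamma(α + n/2, β + SS/2) = Inverse-Gamma(3.5, 25.005).
The mode of Inverse-Gamma(a, b) is b/(a+1) = 25.005/4.5 ≈ 5.557.

σ̂²_MAP = 5.557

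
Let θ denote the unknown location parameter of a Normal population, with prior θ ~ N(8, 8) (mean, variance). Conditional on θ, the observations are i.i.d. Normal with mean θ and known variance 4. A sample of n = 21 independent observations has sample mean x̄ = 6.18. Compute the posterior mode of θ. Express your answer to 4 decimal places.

n = 21, x̄ = 6.18.
For a Normal prior and Normal likelihood with known variance, the posterior is Normal; its mode equals its mean, the precision-weighted average.
Prior precision 1/σ₀² = 1/8 = 0.125; data precision n/σ² = 21/4 = 5.25.
θ̂ = (0.125·8 + 5.25·6.18) / (0.125 + 5.25) = 33.445/5.375 = 6689/1075 ≈ 6.2223.

θ̂_MAP = 6.2223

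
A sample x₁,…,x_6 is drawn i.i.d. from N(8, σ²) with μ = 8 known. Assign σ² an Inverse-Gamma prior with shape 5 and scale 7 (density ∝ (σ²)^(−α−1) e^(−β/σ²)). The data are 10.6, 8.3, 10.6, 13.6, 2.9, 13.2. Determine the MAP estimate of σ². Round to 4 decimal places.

Sum of squared deviations about the known mean: SS = (10.6−8)² + (8.3−8)² + (10.6−8)² + (13.6−8)² + (2.9−8)² + (13.2−8)² = 98.02.
The Normal likelihood contributes (σ²)^(−n/2) exp(−SS/(2σ²)), so the posterior is Inverse-Gamma(α + n/2, β + SS/2) = Inverse-Gamma(8, 56.01).
The mode of Inverse-Gamma(a, b) is b/(a+1) = 56.01/9 ≈ 6.2233.

σ̂²_MAP = 6.2233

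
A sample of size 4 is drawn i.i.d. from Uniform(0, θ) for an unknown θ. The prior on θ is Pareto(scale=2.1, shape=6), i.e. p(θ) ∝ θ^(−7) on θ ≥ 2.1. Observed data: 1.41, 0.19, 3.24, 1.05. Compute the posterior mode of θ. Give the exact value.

The Uniform(0, θ) likelihood is θ^(−n) for θ ≥ max(xᵢ), zero otherwise. Here max(xᵢ) = 3.24.
Posterior ∝ θ^(−7) · θ^(−4) = θ^(−11) on θ ≥ max(2.1, 3.24) = 3.24.
This density is strictly decreasing in θ, so the posterior mode lies at the lower boundary of the support.

θ̂_MAP = 3.24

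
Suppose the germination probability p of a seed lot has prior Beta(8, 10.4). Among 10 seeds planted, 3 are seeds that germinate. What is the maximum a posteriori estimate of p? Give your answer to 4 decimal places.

p̂_MAP = 0.3788

Prior: Beta(8, 10.4).
Data: 3 successes in 10 trials. The binomial likelihood contributes p^3(1−p)^7, so the posterior is Beta(8+3, 10.4+7) = Beta(11, 17.4).
For Beta(a, b) with a, b > 1 the mode is (a−1)/(a+b−2) = 10/26.4 ≈ 0.3788.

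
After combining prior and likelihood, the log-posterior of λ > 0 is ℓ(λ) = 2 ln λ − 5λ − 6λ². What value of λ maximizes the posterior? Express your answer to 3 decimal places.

λ̂_MAP = 0.250

ℓ'(λ) = 2/λ − 5 − 12λ. Setting this to zero and multiplying by λ: 12λ² + 5λ − 2 = 0.
λ = (−5 + √(5² + 4·12·2)) / (2·12) = (−5 + √121) / 24 = (−5 + 11)/24 = 1/4.
ℓ''(λ) = −2/λ² − 12 < 0, confirming a maximum.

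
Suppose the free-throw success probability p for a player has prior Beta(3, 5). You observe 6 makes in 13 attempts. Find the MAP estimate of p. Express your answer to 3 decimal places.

Prior: Beta(3, 5).
Data: 6 successes in 13 trials. The binomial likelihood contributes p^6(1−p)^7, so the posterior is Beta(3+6, 5+7) = Beta(9, 12).
For Beta(a, b) with a, b > 1 the mode is (a−1)/(a+b−2) = 8/19 ≈ 0.421.

p̂_MAP = 0.421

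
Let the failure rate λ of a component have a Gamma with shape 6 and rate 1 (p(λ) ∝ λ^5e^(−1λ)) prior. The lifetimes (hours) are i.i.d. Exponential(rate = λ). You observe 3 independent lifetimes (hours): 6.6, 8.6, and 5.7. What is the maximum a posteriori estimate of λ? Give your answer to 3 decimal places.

The Exponential(rate=λ) likelihood is ∝ λ^n e^(−λΣtᵢ). Here n = 3 and Σtᵢ = 6.6 + 8.6 + 5.7 = 20.9.
Posterior ∝ λ^5e^(−1λ) · λ^3e^(−20.9λ) = λ^8e^(−21.9λ), i.e. Gamma(9, 21.9).
Mode = (a−1)/b = 8/21.9 ≈ 0.365.

λ̂_MAP = 0.365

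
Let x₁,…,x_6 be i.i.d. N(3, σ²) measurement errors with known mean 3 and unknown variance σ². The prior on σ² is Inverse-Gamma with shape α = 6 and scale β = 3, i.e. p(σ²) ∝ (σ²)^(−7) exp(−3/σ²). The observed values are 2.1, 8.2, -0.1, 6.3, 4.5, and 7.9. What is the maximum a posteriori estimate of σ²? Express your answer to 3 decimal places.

Sum of squared deviations about the known mean: SS = (2.1−3)² + (8.2−3)² + (-0.1−3)² + (6.3−3)² + (4.5−3)² + (7.9−3)² = 74.61.
The Normal likelihood contributes (σ²)^(−n/2) exp(−SS/(2σ²)), so the posterior is Inverse-Gamma(α + n/2, β + SS/2) = Inverse-Gamma(9, 40.305).
The mode of Inverse-Gamma(a, b) is b/(a+1) = 40.305/10 ≈ 4.031.

σ̂²_MAP = 4.031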